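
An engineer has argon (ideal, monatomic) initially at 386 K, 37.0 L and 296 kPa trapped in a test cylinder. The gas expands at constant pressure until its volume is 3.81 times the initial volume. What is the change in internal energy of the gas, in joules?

46200 J

n = P₁V₁/(RT₁) = 296×37.0/(8.314×386) = 3.41 mol.
Isobaric: P stays 296 kPa; V/T = const ⇒ T₂ = 1470 K, V₂ = 141 L.
For an ideal gas ΔU = nCvΔT with Cv = (3/2)R = 12.5 J/(mol·K).
ΔU = 3.41×12.5×(1470−386) = 46200 J.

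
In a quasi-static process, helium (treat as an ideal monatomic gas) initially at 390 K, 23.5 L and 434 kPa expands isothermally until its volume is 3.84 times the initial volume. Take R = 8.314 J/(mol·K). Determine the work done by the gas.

n = P₁V₁/(RT₁) = 434×23.5/(8.314×390) = 3.15 mol.
Isothermal: T stays 390 K; PV = const ⇒ V₂ = 90.2 L, P₂ = 113 kPa.
W = nRT ln(V₂/V₁) = 3.15×8.314×390×ln(3.84) = 13700 J.

13700 J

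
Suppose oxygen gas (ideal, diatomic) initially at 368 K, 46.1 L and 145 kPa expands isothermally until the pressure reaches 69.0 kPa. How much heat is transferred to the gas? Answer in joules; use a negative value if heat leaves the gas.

4960 J

n = P₁V₁/(RT₁) = 145×46.1/(8.314×368) = 2.18 mol.
Isothermal: T stays 368 K; PV = const ⇒ V₂ = 96.9 L, P₂ = 69.0 kPa.
ΔU = 0 (ideal gas, T constant).
W = nRT ln(V₂/V₁) = 2.18×8.314×368×ln(2.10) = 4960 J.
Q = ΔU + W = 4960 J.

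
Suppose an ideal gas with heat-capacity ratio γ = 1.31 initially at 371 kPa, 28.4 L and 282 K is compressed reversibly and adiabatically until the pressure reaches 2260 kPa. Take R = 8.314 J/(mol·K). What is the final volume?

7.15 L

Adiabatic: T₂/T₁ = (P₂/P₁)^((γ−1)/γ) ⇒ T₂ = 282×(6.09)^0.237 = 432 K; V₂ = 7.15 L.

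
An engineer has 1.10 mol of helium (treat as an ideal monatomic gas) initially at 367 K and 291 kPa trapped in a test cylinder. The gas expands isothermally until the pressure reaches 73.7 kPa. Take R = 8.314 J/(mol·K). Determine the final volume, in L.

45.5 L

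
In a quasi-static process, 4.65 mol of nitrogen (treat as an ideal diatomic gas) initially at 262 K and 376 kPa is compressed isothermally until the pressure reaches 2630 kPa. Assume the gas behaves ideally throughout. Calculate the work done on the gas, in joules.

19700 J

V₁ = nRT₁/P₁ = 4.65×8.314×262/376 = 26.9 L.
Isothermal: T stays 262 K; PV = const ⇒ V₂ = 3.85 L, P₂ = 2630 kPa.
W = nRT ln(V₂/V₁) = 4.65×8.314×262×ln(0.143) = -19700 J.
Work done on the gas = −W_by = 19700 J.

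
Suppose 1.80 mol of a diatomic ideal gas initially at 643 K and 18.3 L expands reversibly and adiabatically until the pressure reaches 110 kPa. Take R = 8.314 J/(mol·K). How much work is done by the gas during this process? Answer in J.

P₁ = nRT₁/V₁ = 1.80×8.314×643/18.3 = 526 kPa.
Adiabatic: T₂/T₁ = (P₂/P₁)^((γ−1)/γ) ⇒ T₂ = 643×(0.209)^0.286 = 411 K; V₂ = 55.9 L.
ΔU = nCvΔT = 1.80×20.8×(411−643) = -8670 J.
Q = 0 for an adiabatic process, so W = −ΔU = 8670 J.

8670 J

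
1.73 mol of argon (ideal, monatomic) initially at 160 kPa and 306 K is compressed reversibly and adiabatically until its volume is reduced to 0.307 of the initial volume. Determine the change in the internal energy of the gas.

V₁ = nRT₁/P₁ = 1.73×8.314×306/160 = 27.5 L.
Adiabatic: TV^(γ−1) = const ⇒ T₂ = 306×(3.26)^0.667 = 672 K; PV^γ = const ⇒ P₂ = 1150 kPa.
For an ideal gas ΔU = nCvΔT with Cv = (3/2)R = 12.5 J/(mol·K).
ΔU = 1.73×12.5×(672−306) = 7910 J.

7910 J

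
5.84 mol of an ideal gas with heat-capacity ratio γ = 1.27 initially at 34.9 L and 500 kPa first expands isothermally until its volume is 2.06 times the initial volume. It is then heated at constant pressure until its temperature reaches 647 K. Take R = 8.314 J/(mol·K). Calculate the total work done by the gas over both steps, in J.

T₁ = P₁V₁/(nR) = 500×34.9/(5.84×8.314) = 359 K.
Step 1 — Isothermal: T stays 359 K; PV = const ⇒ V₂ = 71.9 L, P₂ = 243 kPa.
ΔU = 0 (ideal gas, T constant).
W = nRT ln(V₂/V₁) = 5.84×8.314×359×ln(2.06) = 12600 J.
Q = ΔU + W = 12600 J.
State after step 1: P = 243 kPa, V = 71.9 L, T = 359 K.
Step 2 — Isobaric: P stays 243 kPa; V/T = const ⇒ T₂ = 647 K, V₂ = 129 L.
W = PΔV = 243×(129−71.9) kPa·L = 14000 J.
ΔU = nCvΔT = 5.84×30.8×(647−359) = 51700 J.
Q = ΔU + W = nCpΔT = 65700 J.
Net over both steps: W = 26600 J, Q = 78300 J, ΔU = 51700 J.

26600 J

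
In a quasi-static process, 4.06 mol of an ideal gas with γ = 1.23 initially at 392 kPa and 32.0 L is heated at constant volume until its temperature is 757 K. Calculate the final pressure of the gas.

799 kPa

T₁ = P₁V₁/(nR) = 392×32.0/(4.06×8.314) = 372 K.
Isochoric: V stays 32.0 L; P/T = const ⇒ T₂ = 757 K, P₂ = 799 kPa.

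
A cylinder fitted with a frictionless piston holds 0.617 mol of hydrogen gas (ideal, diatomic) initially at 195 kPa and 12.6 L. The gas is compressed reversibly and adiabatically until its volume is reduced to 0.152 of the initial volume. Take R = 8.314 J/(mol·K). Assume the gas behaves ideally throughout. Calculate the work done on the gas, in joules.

T₁ = P₁V₁/(nR) = 195×12.6/(0.617×8.314) = 479 K.
Adiabatic: TV^(γ−1) = const ⇒ T₂ = 479×(6.58)^0.400 = 1020 K; PV^γ = const ⇒ P₂ = 2730 kPa.
ΔU = nCvΔT = 0.617×20.8×(1020−479) = 6910 J.
Q = 0 for an adiabatic process, so W = −ΔU = -6910 J.
Work done on the gas = −W_by = 6910 J.

6910 J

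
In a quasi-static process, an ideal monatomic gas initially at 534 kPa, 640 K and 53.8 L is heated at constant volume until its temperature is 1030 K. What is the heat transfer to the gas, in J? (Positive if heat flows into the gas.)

n = P₁V₁/(RT₁) = 534×53.8/(8.314×640) = 5.40 mol.
Isochoric: V stays 53.8 L; P/T = const ⇒ T₂ = 1030 K, P₂ = 859 kPa.
W = 0 (no volume change).
ΔU = nCvΔT = 5.40×12.5×(1030−640) = 26300 J.
Q = ΔU = 26300 J.

26300 J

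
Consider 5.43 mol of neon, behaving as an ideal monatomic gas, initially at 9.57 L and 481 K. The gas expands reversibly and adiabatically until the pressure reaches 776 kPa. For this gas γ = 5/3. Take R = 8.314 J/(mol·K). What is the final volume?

P₁ = nRT₁/V₁ = 5.43×8.314×481/9.57 = 2270 kPa.
Adiabatic: T₂/T₁ = (P₂/P₁)^((γ−1)/γ) ⇒ T₂ = 481×(0.342)^0.400 = 313 K; V₂ = 18.2 L.

18.2 L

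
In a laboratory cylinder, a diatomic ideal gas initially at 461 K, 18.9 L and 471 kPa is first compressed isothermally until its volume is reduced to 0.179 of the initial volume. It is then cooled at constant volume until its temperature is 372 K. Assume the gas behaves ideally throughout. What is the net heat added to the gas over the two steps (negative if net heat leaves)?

-19600 J

n = P₁V₁/(RT₁) = 471×18.9/(8.314×461) = 2.32 mol.
Step 1 — Isothermal: T stays 461 K; PV = const ⇒ V₂ = 3.38 L, P₂ = 2630 kPa.
ΔU = 0 (ideal gas, T constant).
W = nRT ln(V₂/V₁) = 2.32×8.314×461×ln(0.179) = -15300 J.
Q = ΔU + W = -15300 J.
State after step 1: P = 2630 kPa, V = 3.38 L, T = 461 K.
Step 2 — Isochoric: V stays 3.38 L; P/T = const ⇒ T₂ = 372 K, P₂ = 2120 kPa.
W = 0 (no volume change).
ΔU = nCvΔT = 2.32×20.8×(372−461) = -4300 J.
Q = ΔU = -4300 J.
Net over both steps: W = -15300 J, Q = -19600 J, ΔU = -4300 J.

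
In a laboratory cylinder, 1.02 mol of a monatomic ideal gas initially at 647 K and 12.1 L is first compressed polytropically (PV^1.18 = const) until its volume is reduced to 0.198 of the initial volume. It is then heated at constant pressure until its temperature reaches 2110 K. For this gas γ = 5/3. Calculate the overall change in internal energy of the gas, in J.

P₁ = nRT₁/V₁ = 1.02×8.314×647/12.1 = 453 kPa.
Step 1 — Polytropic n=1.18: T₂ = T₁(V₁/V₂)^(n−1) = 647×(5.05)^0.18 = 866 K; P₂ = P₁(V₁/V₂)^n = 3070 kPa.
W = (P₁V₁−P₂V₂)/(n−1) = (453×12.1−3070×2.40)/0.18 = -10300 J.
ΔU = nCvΔT = 1.02×12.5×(866−647) = 2790 J.
Q = ΔU + W = -7530 J.
State after step 1: P = 3070 kPa, V = 2.40 L, T = 866 K.
Step 2 — Isobaric: P stays 3070 kPa; V/T = const ⇒ T₂ = 2110 K, V₂ = 5.84 L.
W = PΔV = 3070×(5.84−2.40) kPa·L = 10500 J.
ΔU = nCvΔT = 1.02×12.5×(2110−866) = 15800 J.
Q = ΔU + W = nCpΔT = 26400 J.
Net over both steps: W = 233 J, Q = 18800 J, ΔU = 18600 J.

18600 J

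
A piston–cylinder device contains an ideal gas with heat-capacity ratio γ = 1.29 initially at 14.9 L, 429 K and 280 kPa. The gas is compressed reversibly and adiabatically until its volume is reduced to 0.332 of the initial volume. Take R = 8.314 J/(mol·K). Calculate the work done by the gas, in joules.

-5420 J

n = P₁V₁/(RT₁) = 280×14.9/(8.314×429) = 1.17 mol.
Adiabatic: TV^(γ−1) = const ⇒ T₂ = 429×(3.01)^0.290 = 591 K; PV^γ = const ⇒ P₂ = 1160 kPa.
ΔU = nCvΔT = 1.17×28.7×(591−429) = 5420 J.
Q = 0 for an adiabatic process, so W = −ΔU = -5420 J.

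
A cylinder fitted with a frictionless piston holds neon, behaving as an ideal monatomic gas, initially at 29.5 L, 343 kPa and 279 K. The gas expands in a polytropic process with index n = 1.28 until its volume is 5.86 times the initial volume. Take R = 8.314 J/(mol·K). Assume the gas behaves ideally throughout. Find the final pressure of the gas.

35.7 kPa

Polytropic n=1.28: T₂ = T₁(V₁/V₂)^(n−1) = 279×(0.171)^0.28 = 170 K; P₂ = P₁(V₁/V₂)^n = 35.7 kPa.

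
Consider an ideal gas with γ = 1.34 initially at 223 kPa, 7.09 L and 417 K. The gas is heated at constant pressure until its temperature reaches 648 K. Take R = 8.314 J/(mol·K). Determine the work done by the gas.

n = P₁V₁/(RT₁) = 223×7.09/(8.314×417) = 0.456 mol.
Isobaric: P stays 223 kPa; V/T = const ⇒ T₂ = 648 K, V₂ = 11.0 L.
W = PΔV = 223×(11.0−7.09) kPa·L = 876 J.

876 J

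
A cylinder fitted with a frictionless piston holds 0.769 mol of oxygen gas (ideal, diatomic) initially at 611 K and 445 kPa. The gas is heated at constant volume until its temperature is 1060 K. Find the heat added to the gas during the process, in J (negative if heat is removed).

7180 J

V₁ = nRT₁/P₁ = 0.769×8.314×611/445 = 8.78 L.
Isochoric: V stays 8.78 L; P/T = const ⇒ T₂ = 1060 K, P₂ = 772 kPa.
W = 0 (no volume change).
ΔU = nCvΔT = 0.769×20.8×(1060−611) = 7180 J.
Q = ΔU = 7180 J.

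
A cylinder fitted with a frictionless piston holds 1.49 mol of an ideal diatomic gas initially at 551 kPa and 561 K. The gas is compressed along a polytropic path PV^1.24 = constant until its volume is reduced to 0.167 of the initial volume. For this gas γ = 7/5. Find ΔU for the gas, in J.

9320 J

V₁ = nRT₁/P₁ = 1.49×8.314×561/551 = 12.6 L.
Polytropic n=1.24: T₂ = T₁(V₁/V₂)^(n−1) = 561×(5.99)^0.24 = 862 K; P₂ = P₁(V₁/V₂)^n = 5070 kPa.
For an ideal gas ΔU = nCvΔT with Cv = (5/2)R = 20.8 J/(mol·K).
ΔU = 1.49×20.8×(862−561) = 9320 J.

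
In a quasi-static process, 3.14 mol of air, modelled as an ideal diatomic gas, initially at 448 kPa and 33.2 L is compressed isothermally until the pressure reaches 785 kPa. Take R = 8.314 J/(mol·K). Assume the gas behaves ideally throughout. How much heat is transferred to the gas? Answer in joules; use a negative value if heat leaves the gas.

-8340 J

T₁ = P₁V₁/(nR) = 448×33.2/(3.14×8.314) = 570 K.
Isothermal: T stays 570 K; PV = const ⇒ V₂ = 18.9 L, P₂ = 785 kPa.
ΔU = 0 (ideal gas, T constant).
W = nRT ln(V₂/V₁) = 3.14×8.314×570×ln(0.571) = -8340 J.
Q = ΔU + W = -8340 J.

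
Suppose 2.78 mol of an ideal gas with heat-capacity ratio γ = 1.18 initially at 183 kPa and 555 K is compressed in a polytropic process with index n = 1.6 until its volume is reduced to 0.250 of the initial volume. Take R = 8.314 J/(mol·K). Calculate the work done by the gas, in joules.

V₁ = nRT₁/P₁ = 2.78×8.314×555/183 = 70.1 L.
Polytropic n=1.6: T₂ = T₁(V₁/V₂)^(n−1) = 555×(4.00)^0.60 = 1280 K; P₂ = P₁(V₁/V₂)^n = 1680 kPa.
W = (P₁V₁−P₂V₂)/(n−1) = (183×70.1−1680×17.5)/0.60 = -27700 J.

-27700 J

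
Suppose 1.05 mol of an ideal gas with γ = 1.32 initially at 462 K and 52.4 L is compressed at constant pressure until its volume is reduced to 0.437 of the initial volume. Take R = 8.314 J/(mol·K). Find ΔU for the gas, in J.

P₁ = nRT₁/V₁ = 1.05×8.314×462/52.4 = 77.0 kPa.
Isobaric: P stays 77.0 kPa; V/T = const ⇒ T₂ = 202 K, V₂ = 22.9 L.
For an ideal gas ΔU = nCvΔT with Cv = R/(γ−1) = 26.0 J/(mol·K).
ΔU = 1.05×26.0×(202−462) = -7100 J.

-7100 J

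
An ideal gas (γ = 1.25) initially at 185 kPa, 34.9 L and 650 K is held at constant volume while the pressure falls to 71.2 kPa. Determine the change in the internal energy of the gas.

-15900 J

n = P₁V₁/(RT₁) = 185×34.9/(8.314×650) = 1.19 mol.
Isochoric: V stays 34.9 L; P/T = const ⇒ T₂ = 250 K, P₂ = 71.2 kPa.
For an ideal gas ΔU = nCvΔT with Cv = R/(γ−1) = 33.3 J/(mol·K).
ΔU = 1.19×33.3×(250−650) = -15900 J.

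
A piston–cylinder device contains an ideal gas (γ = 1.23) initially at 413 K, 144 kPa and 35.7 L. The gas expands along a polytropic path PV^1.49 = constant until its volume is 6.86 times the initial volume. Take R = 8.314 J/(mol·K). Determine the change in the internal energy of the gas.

n = P₁V₁/(RT₁) = 144×35.7/(8.314×413) = 1.50 mol.
Polytropic n=1.49: T₂ = T₁(V₁/V₂)^(n−1) = 413×(0.146)^0.49 = 161 K; P₂ = P₁(V₁/V₂)^n = 8.17 kPa.
For an ideal gas ΔU = nCvΔT with Cv = R/(γ−1) = 36.1 J/(mol·K).
ΔU = 1.50×36.1×(161−413) = -13700 J.

-13700 J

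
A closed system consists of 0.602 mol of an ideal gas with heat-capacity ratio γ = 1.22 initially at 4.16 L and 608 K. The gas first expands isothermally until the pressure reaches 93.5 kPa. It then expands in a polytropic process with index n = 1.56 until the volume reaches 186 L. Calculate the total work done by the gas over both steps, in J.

P₁ = nRT₁/V₁ = 0.602×8.314×608/4.16 = 732 kPa.
Step 1 — Isothermal: T stays 608 K; PV = const ⇒ V₂ = 32.5 L, P₂ = 93.5 kPa.
ΔU = 0 (ideal gas, T constant).
W = nRT ln(V₂/V₁) = 0.602×8.314×608×ln(7.82) = 6260 J.
Q = ΔU + W = 6260 J.
State after step 1: P = 93.5 kPa, V = 32.5 L, T = 608 K.
Step 2 — Polytropic n=1.56: T₂ = T₁(V₁/V₂)^(n−1) = 608×(0.175)^0.56 = 229 K; P₂ = P₁(V₁/V₂)^n = 6.16 kPa.
W = (P₁V₁−P₂V₂)/(n−1) = (93.5×32.5−6.16×186)/0.56 = 3390 J.
ΔU = nCvΔT = 0.602×37.8×(229−608) = -8620 J.
Q = ΔU + W = -5230 J.
Net over both steps: W = 9650 J, Q = 1030 J, ΔU = -8620 J.

9650 J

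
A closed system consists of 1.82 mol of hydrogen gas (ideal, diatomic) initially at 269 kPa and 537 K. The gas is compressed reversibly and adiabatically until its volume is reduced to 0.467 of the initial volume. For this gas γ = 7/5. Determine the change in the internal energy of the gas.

V₁ = nRT₁/P₁ = 1.82×8.314×537/269 = 30.2 L.
Adiabatic: TV^(γ−1) = const ⇒ T₂ = 537×(2.14)^0.400 = 728 K; PV^γ = const ⇒ P₂ = 781 kPa.
For an ideal gas ΔU = nCvΔT with Cv = (5/2)R = 20.8 J/(mol·K).
ΔU = 1.82×20.8×(728−537) = 7230 J.

7230 J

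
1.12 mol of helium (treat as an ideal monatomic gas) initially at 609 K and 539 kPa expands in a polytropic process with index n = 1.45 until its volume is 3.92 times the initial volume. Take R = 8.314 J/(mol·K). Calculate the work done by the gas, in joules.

V₁ = nRT₁/P₁ = 1.12×8.314×609/539 = 10.5 L.
Polytropic n=1.45: T₂ = T₁(V₁/V₂)^(n−1) = 609×(0.255)^0.45 = 329 K; P₂ = P₁(V₁/V₂)^n = 74.4 kPa.
W = (P₁V₁−P₂V₂)/(n−1) = (539×10.5−74.4×41.2)/0.45 = 5790 J.

5790 J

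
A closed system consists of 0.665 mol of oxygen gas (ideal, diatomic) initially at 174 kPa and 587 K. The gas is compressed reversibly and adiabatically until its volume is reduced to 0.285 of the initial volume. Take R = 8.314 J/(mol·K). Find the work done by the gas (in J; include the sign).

-5290 J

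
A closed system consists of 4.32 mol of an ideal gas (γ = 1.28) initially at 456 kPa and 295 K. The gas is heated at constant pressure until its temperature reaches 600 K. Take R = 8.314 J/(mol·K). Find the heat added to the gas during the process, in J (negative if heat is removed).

50100 J

V₁ = nRT₁/P₁ = 4.32×8.314×295/456 = 23.2 L.
Isobaric: P stays 456 kPa; V/T = const ⇒ T₂ = 600 K, V₂ = 47.3 L.
W = PΔV = 456×(47.3−23.2) kPa·L = 11000 J.
ΔU = nCvΔT = 4.32×29.7×(600−295) = 39100 J.
Q = ΔU + W = nCpΔT = 50100 J.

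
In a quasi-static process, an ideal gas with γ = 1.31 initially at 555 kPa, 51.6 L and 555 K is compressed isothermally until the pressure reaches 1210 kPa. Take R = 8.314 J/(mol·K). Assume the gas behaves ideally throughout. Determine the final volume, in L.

Isothermal: T stays 555 K; PV = const ⇒ V₂ = 23.7 L, P₂ = 1210 kPa.

23.7 L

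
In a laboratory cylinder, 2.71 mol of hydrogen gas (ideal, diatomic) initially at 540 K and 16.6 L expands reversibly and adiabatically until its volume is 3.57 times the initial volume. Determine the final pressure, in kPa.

123 kPa

P₁ = nRT₁/V₁ = 2.71×8.314×540/16.6 = 733 kPa.
Adiabatic: TV^(γ−1) = const ⇒ T₂ = 540×(0.280)^0.400 = 325 K; PV^γ = const ⇒ P₂ = 123 kPa.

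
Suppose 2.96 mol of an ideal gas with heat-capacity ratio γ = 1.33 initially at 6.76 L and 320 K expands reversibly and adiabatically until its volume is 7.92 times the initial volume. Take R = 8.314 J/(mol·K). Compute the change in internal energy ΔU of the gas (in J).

P₁ = nRT₁/V₁ = 2.96×8.314×320/6.76 = 1160 kPa.
Adiabatic: TV^(γ−1) = const ⇒ T₂ = 320×(0.126)^0.330 = 162 K; PV^γ = const ⇒ P₂ = 74.3 kPa.
For an ideal gas ΔU = nCvΔT with Cv = R/(γ−1) = 25.2 J/(mol·K).
ΔU = 2.96×25.2×(162−320) = -11800 J.

-11800 J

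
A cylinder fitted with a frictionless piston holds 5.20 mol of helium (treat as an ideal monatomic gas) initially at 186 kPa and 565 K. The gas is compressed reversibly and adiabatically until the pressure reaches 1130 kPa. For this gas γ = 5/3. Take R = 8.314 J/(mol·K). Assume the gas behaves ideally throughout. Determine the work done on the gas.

V₁ = nRT₁/P₁ = 5.20×8.314×565/186 = 131 L.
Adiabatic: T₂/T₁ = (P₂/P₁)^((γ−1)/γ) ⇒ T₂ = 565×(6.08)^0.400 = 1160 K; V₂ = 44.5 L.
ΔU = nCvΔT = 5.20×12.5×(1160−565) = 38800 J.
Q = 0 for an adiabatic process, so W = −ΔU = -38800 J.
Work done on the gas = −W_by = 38800 J.

38800 J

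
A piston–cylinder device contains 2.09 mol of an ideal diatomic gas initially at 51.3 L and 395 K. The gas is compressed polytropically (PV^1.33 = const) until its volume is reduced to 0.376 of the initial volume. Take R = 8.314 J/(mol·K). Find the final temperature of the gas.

545 K

P₁ = nRT₁/V₁ = 2.09×8.314×395/51.3 = 134 kPa.
Polytropic n=1.33: T₂ = T₁(V₁/V₂)^(n−1) = 395×(2.66)^0.33 = 545 K; P₂ = P₁(V₁/V₂)^n = 491 kPa.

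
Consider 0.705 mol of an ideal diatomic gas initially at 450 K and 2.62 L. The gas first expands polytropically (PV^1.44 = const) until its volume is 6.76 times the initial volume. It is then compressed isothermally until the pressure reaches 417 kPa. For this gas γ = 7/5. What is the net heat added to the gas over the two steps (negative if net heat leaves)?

-2470 J

P₁ = nRT₁/V₁ = 0.705×8.314×450/2.62 = 1010 kPa.
Step 1 — Polytropic n=1.44: T₂ = T₁(V₁/V₂)^(n−1) = 450×(0.148)^0.44 = 194 K; P₂ = P₁(V₁/V₂)^n = 64.2 kPa.
W = (P₁V₁−P₂V₂)/(n−1) = (1010×2.62−64.2×17.7)/0.44 = 3410 J.
ΔU = nCvΔT = 0.705×20.8×(194−450) = -3750 J.
Q = ΔU + W = -341 J.
State after step 1: P = 64.2 kPa, V = 17.7 L, T = 194 K.
Step 2 — Isothermal: T stays 194 K; PV = const ⇒ V₂ = 2.73 L, P₂ = 417 kPa.
ΔU = 0 (ideal gas, T constant).
W = nRT ln(V₂/V₁) = 0.705×8.314×194×ln(0.154) = -2130 J.
Q = ΔU + W = -2130 J.
Net over both steps: W = 1280 J, Q = -2470 J, ΔU = -3750 J.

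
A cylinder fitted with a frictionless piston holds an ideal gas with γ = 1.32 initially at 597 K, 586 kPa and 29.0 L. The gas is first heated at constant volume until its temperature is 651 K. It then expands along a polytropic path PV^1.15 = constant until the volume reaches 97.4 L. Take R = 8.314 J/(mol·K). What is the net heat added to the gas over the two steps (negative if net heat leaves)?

15700 J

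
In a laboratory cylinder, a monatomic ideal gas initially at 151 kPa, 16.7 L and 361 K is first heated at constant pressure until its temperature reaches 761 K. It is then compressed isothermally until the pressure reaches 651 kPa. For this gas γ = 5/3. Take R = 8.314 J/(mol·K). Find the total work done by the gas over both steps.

n = P₁V₁/(RT₁) = 151×16.7/(8.314×361) = 0.840 mol.
Step 1 — Isobaric: P stays 151 kPa; V/T = const ⇒ T₂ = 761 K, V₂ = 35.2 L.
W = PΔV = 151×(35.2−16.7) kPa·L = 2790 J.
ΔU = nCvΔT = 0.840×12.5×(761−361) = 4190 J.
Q = ΔU + W = nCpΔT = 6990 J.
State after step 1: P = 151 kPa, V = 35.2 L, T = 761 K.
Step 2 — Isothermal: T stays 761 K; PV = const ⇒ V₂ = 8.17 L, P₂ = 651 kPa.
ΔU = 0 (ideal gas, T constant).
W = nRT ln(V₂/V₁) = 0.840×8.314×761×ln(0.232) = -7770 J.
Q = ΔU + W = -7770 J.
Net over both steps: W = -4970 J, Q = -782 J, ΔU = 4190 J.

-4970 J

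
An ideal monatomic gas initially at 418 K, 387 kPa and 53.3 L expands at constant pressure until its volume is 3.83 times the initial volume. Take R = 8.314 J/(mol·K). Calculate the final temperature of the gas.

1600 K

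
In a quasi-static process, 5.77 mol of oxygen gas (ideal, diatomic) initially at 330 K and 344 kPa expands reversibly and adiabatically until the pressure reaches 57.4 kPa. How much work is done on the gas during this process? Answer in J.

-15800 J

V₁ = nRT₁/P₁ = 5.77×8.314×330/344 = 46.0 L.
Adiabatic: T₂/T₁ = (P₂/P₁)^((γ−1)/γ) ⇒ T₂ = 330×(0.167)^0.286 = 198 K; V₂ = 165 L.
ΔU = nCvΔT = 5.77×20.8×(198−330) = -15800 J.
Q = 0 for an adiabatic process, so W = −ΔU = 15800 J.
Work done on the gas = −W_by = -15800 J.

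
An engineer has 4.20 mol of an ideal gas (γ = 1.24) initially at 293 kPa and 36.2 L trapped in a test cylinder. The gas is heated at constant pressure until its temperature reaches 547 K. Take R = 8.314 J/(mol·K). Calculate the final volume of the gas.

65.2 L

T₁ = P₁V₁/(nR) = 293×36.2/(4.20×8.314) = 304 K.
Isobaric: P stays 293 kPa; V/T = const ⇒ T₂ = 547 K, V₂ = 65.2 L.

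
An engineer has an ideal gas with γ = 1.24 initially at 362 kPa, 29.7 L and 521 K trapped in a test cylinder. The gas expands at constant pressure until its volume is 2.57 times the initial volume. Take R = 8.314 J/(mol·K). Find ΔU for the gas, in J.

70300 J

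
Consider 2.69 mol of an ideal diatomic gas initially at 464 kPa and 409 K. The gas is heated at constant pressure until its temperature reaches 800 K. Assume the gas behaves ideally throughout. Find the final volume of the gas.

V₁ = nRT₁/P₁ = 2.69×8.314×409/464 = 19.7 L.
Isobaric: P stays 464 kPa; V/T = const ⇒ T₂ = 800 K, V₂ = 38.6 L.

38.6 L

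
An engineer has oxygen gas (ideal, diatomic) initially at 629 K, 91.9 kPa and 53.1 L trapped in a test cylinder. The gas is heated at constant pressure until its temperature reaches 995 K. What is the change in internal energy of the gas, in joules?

7100 J

n = P₁V₁/(RT₁) = 91.9×53.1/(8.314×629) = 0.933 mol.
Isobaric: P stays 91.9 kPa; V/T = const ⇒ T₂ = 995 K, V₂ = 84.0 L.
For an ideal gas ΔU = nCvΔT with Cv = (5/2)R = 20.8 J/(mol·K).
ΔU = 0.933×20.8×(995−629) = 7100 J.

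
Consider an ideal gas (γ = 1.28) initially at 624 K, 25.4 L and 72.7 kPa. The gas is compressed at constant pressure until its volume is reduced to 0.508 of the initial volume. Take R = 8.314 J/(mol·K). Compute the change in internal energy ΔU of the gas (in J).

n = P₁V₁/(RT₁) = 72.7×25.4/(8.314×624) = 0.356 mol.
Isobaric: P stays 72.7 kPa; V/T = const ⇒ T₂ = 317 K, V₂ = 12.9 L.
For an ideal gas ΔU = nCvΔT with Cv = R/(γ−1) = 29.7 J/(mol·K).
ΔU = 0.356×29.7×(317−624) = -3240 J.

-3240 J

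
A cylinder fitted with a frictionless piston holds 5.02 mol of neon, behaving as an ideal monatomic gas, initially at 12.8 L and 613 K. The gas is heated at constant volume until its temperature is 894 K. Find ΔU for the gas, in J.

P₁ = nRT₁/V₁ = 5.02×8.314×613/12.8 = 2000 kPa.
Isochoric: V stays 12.8 L; P/T = const ⇒ T₂ = 894 K, P₂ = 2920 kPa.
For an ideal gas ΔU = nCvΔT with Cv = (3/2)R = 12.5 J/(mol·K).
ΔU = 5.02×12.5×(894−613) = 17600 J.

17600 J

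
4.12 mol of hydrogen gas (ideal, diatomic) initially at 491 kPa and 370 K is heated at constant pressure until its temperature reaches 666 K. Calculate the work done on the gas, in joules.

V₁ = nRT₁/P₁ = 4.12×8.314×370/491 = 25.8 L.
Isobaric: P stays 491 kPa; V/T = const ⇒ T₂ = 666 K, V₂ = 46.5 L.
W = PΔV = 491×(46.5−25.8) kPa·L = 10100 J.
Work done on the gas = −W_by = -10100 J.

-10100 J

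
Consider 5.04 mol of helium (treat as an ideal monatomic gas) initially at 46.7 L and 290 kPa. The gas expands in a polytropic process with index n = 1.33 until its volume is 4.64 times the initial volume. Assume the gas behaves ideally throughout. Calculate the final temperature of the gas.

T₁ = P₁V₁/(nR) = 290×46.7/(5.04×8.314) = 323 K.
Polytropic n=1.33: T₂ = T₁(V₁/V₂)^(n−1) = 323×(0.216)^0.33 = 195 K; P₂ = P₁(V₁/V₂)^n = 37.7 kPa.

195 K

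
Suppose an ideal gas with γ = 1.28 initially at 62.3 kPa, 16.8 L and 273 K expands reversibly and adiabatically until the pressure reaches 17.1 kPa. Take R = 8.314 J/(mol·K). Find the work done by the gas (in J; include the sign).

921 J

n = P₁V₁/(RT₁) = 62.3×16.8/(8.314×273) = 0.461 mol.
Adiabatic: T₂/T₁ = (P₂/P₁)^((γ−1)/γ) ⇒ T₂ = 273×(0.274)^0.219 = 206 K; V₂ = 46.1 L.
ΔU = nCvΔT = 0.461×29.7×(206−273) = -921 J.
Q = 0 for an adiabatic process, so W = −ΔU = 921 J.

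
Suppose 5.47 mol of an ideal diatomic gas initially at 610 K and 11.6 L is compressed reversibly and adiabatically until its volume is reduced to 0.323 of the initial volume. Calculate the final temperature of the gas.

959 K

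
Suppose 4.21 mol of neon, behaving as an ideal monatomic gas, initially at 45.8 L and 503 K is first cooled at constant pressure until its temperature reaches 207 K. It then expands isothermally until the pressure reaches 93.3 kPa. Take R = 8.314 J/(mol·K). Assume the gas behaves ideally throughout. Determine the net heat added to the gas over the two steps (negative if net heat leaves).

P₁ = nRT₁/V₁ = 4.21×8.314×503/45.8 = 384 kPa.
Step 1 — Isobaric: P stays 384 kPa; V/T = const ⇒ T₂ = 207 K, V₂ = 18.8 L.
W = PΔV = 384×(18.8−45.8) kPa·L = -10400 J.
ΔU = nCvΔT = 4.21×12.5×(207−503) = -15500 J.
Q = ΔU + W = nCpΔT = -25900 J.
State after step 1: P = 384 kPa, V = 18.8 L, T = 207 K.
Step 2 — Isothermal: T stays 207 K; PV = const ⇒ V₂ = 77.7 L, P₂ = 93.3 kPa.
ΔU = 0 (ideal gas, T constant).
W = nRT ln(V₂/V₁) = 4.21×8.314×207×ln(4.12) = 10300 J.
Q = ΔU + W = 10300 J.
Net over both steps: W = -102 J, Q = -15600 J, ΔU = -15500 J.

-15600 J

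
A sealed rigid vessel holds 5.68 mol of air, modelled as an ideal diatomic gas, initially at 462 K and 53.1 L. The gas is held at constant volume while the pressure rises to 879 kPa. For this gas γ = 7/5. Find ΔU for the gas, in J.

62100 J

P₁ = nRT₁/V₁ = 5.68×8.314×462/53.1 = 411 kPa.
Isochoric: V stays 53.1 L; P/T = const ⇒ T₂ = 988 K, P₂ = 879 kPa.
For an ideal gas ΔU = nCvΔT with Cv = (5/2)R = 20.8 J/(mol·K).
ΔU = 5.68×20.8×(988−462) = 62100 J.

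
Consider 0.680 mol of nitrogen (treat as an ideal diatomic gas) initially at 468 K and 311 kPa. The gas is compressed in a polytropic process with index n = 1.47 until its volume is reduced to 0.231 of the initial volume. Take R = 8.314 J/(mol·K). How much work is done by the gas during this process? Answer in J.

V₁ = nRT₁/P₁ = 0.680×8.314×468/311 = 8.51 L.
Polytropic n=1.47: T₂ = T₁(V₁/V₂)^(n−1) = 468×(4.33)^0.47 = 932 K; P₂ = P₁(V₁/V₂)^n = 2680 kPa.
W = (P₁V₁−P₂V₂)/(n−1) = (311×8.51−2680×1.97)/0.47 = -5580 J.

-5580 J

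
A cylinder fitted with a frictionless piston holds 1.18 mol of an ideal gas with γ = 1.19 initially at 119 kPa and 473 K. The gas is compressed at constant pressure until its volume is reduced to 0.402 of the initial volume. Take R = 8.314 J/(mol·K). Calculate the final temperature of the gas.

V₁ = nRT₁/P₁ = 1.18×8.314×473/119 = 39.0 L.
Isobaric: P stays 119 kPa; V/T = const ⇒ T₂ = 190 K, V₂ = 15.7 L.

190 K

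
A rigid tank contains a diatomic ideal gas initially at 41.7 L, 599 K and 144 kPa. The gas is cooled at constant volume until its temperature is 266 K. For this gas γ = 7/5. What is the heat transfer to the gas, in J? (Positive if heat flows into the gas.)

n = P₁V₁/(RT₁) = 144×41.7/(8.314×599) = 1.21 mol.
Isochoric: V stays 41.7 L; P/T = const ⇒ T₂ = 266 K, P₂ = 63.9 kPa.
W = 0 (no volume change).
ΔU = nCvΔT = 1.21×20.8×(266−599) = -8350 J.
Q = ΔU = -8350 J.

-8350 J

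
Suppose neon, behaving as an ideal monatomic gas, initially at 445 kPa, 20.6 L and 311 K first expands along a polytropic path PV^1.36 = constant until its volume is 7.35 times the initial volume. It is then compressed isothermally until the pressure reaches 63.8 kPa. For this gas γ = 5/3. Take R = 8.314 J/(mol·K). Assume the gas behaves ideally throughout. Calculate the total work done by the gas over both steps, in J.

9600 J

n = P₁V₁/(RT₁) = 445×20.6/(8.314×311) = 3.55 mol.
Step 1 — Polytropic n=1.36: T₂ = T₁(V₁/V₂)^(n−1) = 311×(0.136)^0.36 = 152 K; P₂ = P₁(V₁/V₂)^n = 29.5 kPa.
W = (P₁V₁−P₂V₂)/(n−1) = (445×20.6−29.5×151)/0.36 = 13000 J.
ΔU = nCvΔT = 3.55×12.5×(152−311) = -7040 J.
Q = ΔU + W = 6000 J.
State after step 1: P = 29.5 kPa, V = 151 L, T = 152 K.
Step 2 — Isothermal: T stays 152 K; PV = const ⇒ V₂ = 70.1 L, P₂ = 63.8 kPa.
ΔU = 0 (ideal gas, T constant).
W = nRT ln(V₂/V₁) = 3.55×8.314×152×ln(0.463) = -3440 J.
Q = ΔU + W = -3440 J.
Net over both steps: W = 9600 J, Q = 2560 J, ΔU = -7040 J.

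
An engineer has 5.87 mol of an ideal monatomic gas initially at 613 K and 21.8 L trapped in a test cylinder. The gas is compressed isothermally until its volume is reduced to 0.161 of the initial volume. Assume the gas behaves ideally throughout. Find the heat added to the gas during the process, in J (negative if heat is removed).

P₁ = nRT₁/V₁ = 5.87×8.314×613/21.8 = 1370 kPa.
Isothermal: T stays 613 K; PV = const ⇒ V₂ = 3.51 L, P₂ = 8520 kPa.
ΔU = 0 (ideal gas, T constant).
W = nRT ln(V₂/V₁) = 5.87×8.314×613×ln(0.161) = -54600 J.
Q = ΔU + W = -54600 J.

-54600 J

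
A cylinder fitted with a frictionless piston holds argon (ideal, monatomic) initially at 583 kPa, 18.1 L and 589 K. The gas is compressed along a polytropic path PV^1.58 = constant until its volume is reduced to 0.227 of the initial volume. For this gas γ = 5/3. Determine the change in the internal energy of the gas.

21600 J

n = P₁V₁/(RT₁) = 583×18.1/(8.314×589) = 2.15 mol.
Polytropic n=1.58: T₂ = T₁(V₁/V₂)^(n−1) = 589×(4.41)^0.58 = 1390 K; P₂ = P₁(V₁/V₂)^n = 6070 kPa.
For an ideal gas ΔU = nCvΔT with Cv = (3/2)R = 12.5 J/(mol·K).
ΔU = 2.15×12.5×(1390−589) = 21600 J.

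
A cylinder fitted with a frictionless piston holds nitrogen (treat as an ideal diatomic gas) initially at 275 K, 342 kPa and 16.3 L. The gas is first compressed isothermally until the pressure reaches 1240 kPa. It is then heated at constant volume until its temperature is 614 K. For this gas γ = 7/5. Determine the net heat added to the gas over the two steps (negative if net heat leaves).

n = P₁V₁/(RT₁) = 342×16.3/(8.314×275) = 2.44 mol.
Step 1 — Isothermal: T stays 275 K; PV = const ⇒ V₂ = 4.50 L, P₂ = 1240 kPa.
ΔU = 0 (ideal gas, T constant).
W = nRT ln(V₂/V₁) = 2.44×8.314×275×ln(0.276) = -7180 J.
Q = ΔU + W = -7180 J.
State after step 1: P = 1240 kPa, V = 4.50 L, T = 275 K.
Step 2 — Isochoric: V stays 4.50 L; P/T = const ⇒ T₂ = 614 K, P₂ = 2770 kPa.
W = 0 (no volume change).
ΔU = nCvΔT = 2.44×20.8×(614−275) = 17200 J.
Q = ΔU = 17200 J.
Net over both steps: W = -7180 J, Q = 10000 J, ΔU = 17200 J.

10000 J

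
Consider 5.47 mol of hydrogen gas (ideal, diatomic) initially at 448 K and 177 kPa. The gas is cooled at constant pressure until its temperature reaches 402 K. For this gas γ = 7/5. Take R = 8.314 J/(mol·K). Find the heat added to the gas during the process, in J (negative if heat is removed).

-7320 J

V₁ = nRT₁/P₁ = 5.47×8.314×448/177 = 115 L.
Isobaric: P stays 177 kPa; V/T = const ⇒ T₂ = 402 K, V₂ = 103 L.
W = PΔV = 177×(103−115) kPa·L = -2090 J.
ΔU = nCvΔT = 5.47×20.8×(402−448) = -5230 J.
Q = ΔU + W = nCpΔT = -7320 J.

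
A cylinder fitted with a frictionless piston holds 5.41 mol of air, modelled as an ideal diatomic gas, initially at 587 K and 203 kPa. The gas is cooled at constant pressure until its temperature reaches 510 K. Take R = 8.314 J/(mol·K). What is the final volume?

113 L

V₁ = nRT₁/P₁ = 5.41×8.314×587/203 = 130 L.
Isobaric: P stays 203 kPa; V/T = const ⇒ T₂ = 510 K, V₂ = 113 L.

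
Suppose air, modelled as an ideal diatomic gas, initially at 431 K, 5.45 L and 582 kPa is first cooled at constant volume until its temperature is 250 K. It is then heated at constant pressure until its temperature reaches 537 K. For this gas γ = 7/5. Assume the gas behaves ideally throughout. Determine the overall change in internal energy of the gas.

1950 J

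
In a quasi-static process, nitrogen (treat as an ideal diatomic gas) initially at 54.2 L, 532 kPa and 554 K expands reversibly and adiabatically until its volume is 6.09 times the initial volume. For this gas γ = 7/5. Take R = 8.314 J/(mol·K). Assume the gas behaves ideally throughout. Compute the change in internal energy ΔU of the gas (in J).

n = P₁V₁/(RT₁) = 532×54.2/(8.314×554) = 6.26 mol.
Adiabatic: TV^(γ−1) = const ⇒ T₂ = 554×(0.164)^0.400 = 269 K; PV^γ = const ⇒ P₂ = 42.4 kPa.
For an ideal gas ΔU = nCvΔT with Cv = (5/2)R = 20.8 J/(mol·K).
ΔU = 6.26×20.8×(269−554) = -37100 J.

-37100 J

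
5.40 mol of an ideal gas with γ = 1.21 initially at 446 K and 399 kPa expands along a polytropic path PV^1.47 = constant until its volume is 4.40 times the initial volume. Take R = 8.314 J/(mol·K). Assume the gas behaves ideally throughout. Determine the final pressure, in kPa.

45.2 kPa

V₁ = nRT₁/P₁ = 5.40×8.314×446/399 = 50.2 L.
Polytropic n=1.47: T₂ = T₁(V₁/V₂)^(n−1) = 446×(0.227)^0.47 = 222 K; P₂ = P₁(V₁/V₂)^n = 45.2 kPa.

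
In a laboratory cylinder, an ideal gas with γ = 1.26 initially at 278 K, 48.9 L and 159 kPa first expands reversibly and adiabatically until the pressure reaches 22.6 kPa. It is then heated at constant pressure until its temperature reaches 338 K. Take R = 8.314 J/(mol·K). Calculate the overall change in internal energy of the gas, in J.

n = P₁V₁/(RT₁) = 159×48.9/(8.314×278) = 3.36 mol.
Step 1 — Adiabatic: T₂/T₁ = (P₂/P₁)^((γ−1)/γ) ⇒ T₂ = 278×(0.142)^0.206 = 186 K; V₂ = 230 L.
ΔU = nCvΔT = 3.36×32.0×(186−278) = -9910 J.
Q = 0 for an adiabatic process, so W = −ΔU = 9910 J.
State after step 1: P = 22.6 kPa, V = 230 L, T = 186 K.
Step 2 — Isobaric: P stays 22.6 kPa; V/T = const ⇒ T₂ = 338 K, V₂ = 418 L.
W = PΔV = 22.6×(418−230) kPa·L = 4250 J.
ΔU = nCvΔT = 3.36×32.0×(338−186) = 16400 J.
Q = ΔU + W = nCpΔT = 20600 J.
Net over both steps: W = 14200 J, Q = 20600 J, ΔU = 6450 J.

6450 J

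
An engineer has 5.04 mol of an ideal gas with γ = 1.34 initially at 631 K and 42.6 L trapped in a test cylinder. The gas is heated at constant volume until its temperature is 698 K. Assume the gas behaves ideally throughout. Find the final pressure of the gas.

687 kPa

P₁ = nRT₁/V₁ = 5.04×8.314×631/42.6 = 621 kPa.
Isochoric: V stays 42.6 L; P/T = const ⇒ T₂ = 698 K, P₂ = 687 kPa.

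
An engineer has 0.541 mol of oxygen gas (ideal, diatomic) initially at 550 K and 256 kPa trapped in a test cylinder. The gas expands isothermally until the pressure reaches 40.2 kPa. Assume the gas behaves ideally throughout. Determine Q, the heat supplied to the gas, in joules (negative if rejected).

4580 J

V₁ = nRT₁/P₁ = 0.541×8.314×550/256 = 9.66 L.
Isothermal: T stays 550 K; PV = const ⇒ V₂ = 61.5 L, P₂ = 40.2 kPa.
ΔU = 0 (ideal gas, T constant).
W = nRT ln(V₂/V₁) = 0.541×8.314×550×ln(6.37) = 4580 J.
Q = ΔU + W = 4580 J.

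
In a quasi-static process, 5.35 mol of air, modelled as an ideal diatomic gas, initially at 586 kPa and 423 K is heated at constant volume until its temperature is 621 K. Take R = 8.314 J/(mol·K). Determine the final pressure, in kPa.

860 kPa

V₁ = nRT₁/P₁ = 5.35×8.314×423/586 = 32.1 L.
Isochoric: V stays 32.1 L; P/T = const ⇒ T₂ = 621 K, P₂ = 860 kPa.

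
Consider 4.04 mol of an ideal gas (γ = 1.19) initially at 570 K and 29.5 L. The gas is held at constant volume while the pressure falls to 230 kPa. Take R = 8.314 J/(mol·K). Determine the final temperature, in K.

P₁ = nRT₁/V₁ = 4.04×8.314×570/29.5 = 649 kPa.
Isochoric: V stays 29.5 L; P/T = const ⇒ T₂ = 202 K, P₂ = 230 kPa.

202 K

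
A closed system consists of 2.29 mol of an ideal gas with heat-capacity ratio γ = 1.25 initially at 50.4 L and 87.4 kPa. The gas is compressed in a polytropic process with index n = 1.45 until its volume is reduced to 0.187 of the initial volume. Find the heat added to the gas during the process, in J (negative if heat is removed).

T₁ = P₁V₁/(nR) = 87.4×50.4/(2.29×8.314) = 231 K.
Polytropic n=1.45: T₂ = T₁(V₁/V₂)^(n−1) = 231×(5.35)^0.45 = 492 K; P₂ = P₁(V₁/V₂)^n = 994 kPa.
W = (P₁V₁−P₂V₂)/(n−1) = (87.4×50.4−994×9.42)/0.45 = -11000 J.
ΔU = nCvΔT = 2.29×33.3×(492−231) = 19800 J.
Q = ΔU + W = 8820 J.

8820 J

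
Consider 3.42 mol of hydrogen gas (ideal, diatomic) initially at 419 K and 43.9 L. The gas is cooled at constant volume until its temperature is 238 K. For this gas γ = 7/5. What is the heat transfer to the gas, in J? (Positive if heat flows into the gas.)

P₁ = nRT₁/V₁ = 3.42×8.314×419/43.9 = 271 kPa.
Isochoric: V stays 43.9 L; P/T = const ⇒ T₂ = 238 K, P₂ = 154 kPa.
W = 0 (no volume change).
ΔU = nCvΔT = 3.42×20.8×(238−419) = -12900 J.
Q = ΔU = -12900 J.

-12900 J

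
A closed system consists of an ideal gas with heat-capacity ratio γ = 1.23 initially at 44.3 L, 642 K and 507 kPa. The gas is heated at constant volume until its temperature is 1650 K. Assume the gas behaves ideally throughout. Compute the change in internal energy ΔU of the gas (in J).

153000 J

n = P₁V₁/(RT₁) = 507×44.3/(8.314×642) = 4.21 mol.
Isochoric: V stays 44.3 L; P/T = const ⇒ T₂ = 1650 K, P₂ = 1300 kPa.
For an ideal gas ΔU = nCvΔT with Cv = R/(γ−1) = 36.1 J/(mol·K).
ΔU = 4.21×36.1×(1650−642) = 153000 J.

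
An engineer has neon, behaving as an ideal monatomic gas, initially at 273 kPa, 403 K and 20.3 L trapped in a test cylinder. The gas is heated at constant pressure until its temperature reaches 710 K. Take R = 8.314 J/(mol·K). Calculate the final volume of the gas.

Isobaric: P stays 273 kPa; V/T = const ⇒ T₂ = 710 K, V₂ = 35.8 L.

35.8 L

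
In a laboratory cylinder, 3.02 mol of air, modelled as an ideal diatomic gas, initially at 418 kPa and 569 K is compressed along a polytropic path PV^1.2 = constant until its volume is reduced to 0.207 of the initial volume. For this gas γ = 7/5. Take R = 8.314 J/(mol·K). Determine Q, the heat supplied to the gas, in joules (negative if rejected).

-13200 J

V₁ = nRT₁/P₁ = 3.02×8.314×569/418 = 34.2 L.
Polytropic n=1.2: T₂ = T₁(V₁/V₂)^(n−1) = 569×(4.83)^0.20 = 780 K; P₂ = P₁(V₁/V₂)^n = 2770 kPa.
W = (P₁V₁−P₂V₂)/(n−1) = (418×34.2−2770×7.07)/0.20 = -26400 J.
ΔU = nCvΔT = 3.02×20.8×(780−569) = 13200 J.
Q = ΔU + W = -13200 J.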